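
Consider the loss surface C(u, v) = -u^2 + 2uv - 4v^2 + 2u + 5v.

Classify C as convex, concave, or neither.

C is quadratic, so its Hessian is the constant matrix H = [[-2, 2], [2, -8]].
det(H) = 12, tr(H) = -10.
det(H) > 0 and tr(H) < 0, so H is negative definite everywhere: concave.

concave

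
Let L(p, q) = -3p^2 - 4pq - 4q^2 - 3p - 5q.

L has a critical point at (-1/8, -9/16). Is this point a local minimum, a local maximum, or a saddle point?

local maximum

The Hessian of L is constant: H = [[-6, -4], [-4, -8]].
det(H) = (-6)·(-8) − (-4)² = 32.
det(H) > 0 and tr(H) = -14 < 0, so H is negative definite and the point is a local maximum.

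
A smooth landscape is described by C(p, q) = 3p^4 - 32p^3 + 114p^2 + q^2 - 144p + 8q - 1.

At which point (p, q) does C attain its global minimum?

(1, -4)

C(p,q) separates as A(p) + B(q) − 1, so its minimum is min A + min B − 1.
A'(p) = 12(p - 4)(p - 3)(p - 1) vanishes at p ∈ {1, 3, 4}; B'(q) = 2q + 8 vanishes at q ∈ {-4}.
Local minima of A (where A''>0): A(1)=-59, A(4)=-32. Local minima of B: B(-4)=-16.
So the global minimum of C is A(1) + B(-4) − 1 = -59 − 16 − 1 = -76, attained at (1, -4).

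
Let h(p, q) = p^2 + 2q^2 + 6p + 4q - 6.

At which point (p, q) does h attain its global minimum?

(-3, -1)

h(p,q) separates as A(p) + B(q) − 6, so its minimum is min A + min B − 6.
A'(p) = 2p + 6 vanishes at p ∈ {-3}; B'(q) = 4q + 4 vanishes at q ∈ {-1}.
Local minima of A (where A''>0): A(-3)=-9. Local minima of B: B(-1)=-2.
So the global minimum of h is A(-3) + B(-1) − 6 = -9 − 2 − 6 = -17, attained at (-3, -1).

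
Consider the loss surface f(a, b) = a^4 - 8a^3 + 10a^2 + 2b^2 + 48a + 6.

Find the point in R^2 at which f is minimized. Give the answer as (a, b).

(-1, 0)

f(a,b) separates as P(a) + Q(b) + 6, so its minimum is min P + min Q + 6.
P'(a) = 4(a - 4)(a - 3)(a + 1) vanishes at a ∈ {-1, 3, 4}; Q'(b) = 4b vanishes at b ∈ {0}.
Local minima of P (where P''>0): P(-1)=-29, P(4)=96. Local minima of Q: Q(0)=0.
So the global minimum of f is P(-1) + Q(0) + 6 = -29 + 0 + 6 = -23, attained at (-1, 0).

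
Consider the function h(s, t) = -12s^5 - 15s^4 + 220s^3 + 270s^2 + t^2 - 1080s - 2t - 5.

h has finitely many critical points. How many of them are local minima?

2

h separates as a function of s plus a function of t, so ∇h=0 decouples.
∂h/∂s = -60(s - 3)(s - 1)(s + 2)(s + 3) = 0 at s ∈ {-3, -2, 1, 3}; ∂h/∂t = 2(t - 1) = 0 at t ∈ {1}.
The Hessian is diagonal: diag(h_ss, h_tt). Second derivatives: h_ss(-3)=1440, h_ss(-2)=-900, h_ss(1)=1440, h_ss(3)=-3600; h_tt(1)=2.
Local minima occur where both diagonal entries positive: (-3, 1), (1, 1). Count: 2.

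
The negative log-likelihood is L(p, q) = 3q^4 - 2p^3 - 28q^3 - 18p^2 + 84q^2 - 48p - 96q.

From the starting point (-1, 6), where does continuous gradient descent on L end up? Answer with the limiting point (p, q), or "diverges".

L is separable, so gradient descent decouples: p follows -∂L/∂p, q follows -∂L/∂q.
∂L/∂p = -6(p + 2)(p + 4); at p=-1 this is -18, so p increases.
∂L/∂q = 12(q - 4)(q - 2)(q - 1); at q=6 this is 480, so q decreases.
The p-coordinate has no critical point in that direction and runs off to infinity.

diverges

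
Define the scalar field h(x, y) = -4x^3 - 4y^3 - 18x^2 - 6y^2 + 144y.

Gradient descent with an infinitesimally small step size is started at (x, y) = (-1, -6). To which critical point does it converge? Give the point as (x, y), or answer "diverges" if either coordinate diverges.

(-3, -4)

h is separable, so gradient descent decouples: x follows -∂h/∂x, y follows -∂h/∂y.
∂h/∂x = -12x(x + 3); at x=-1 this is 24, so x decreases.
∂h/∂y = -12(y - 3)(y + 4); at y=-6 this is -216, so y increases.
x converges to its nearest critical value -3 (a local min of the x-part); y converges to -4. The iterate converges to (-3, -4).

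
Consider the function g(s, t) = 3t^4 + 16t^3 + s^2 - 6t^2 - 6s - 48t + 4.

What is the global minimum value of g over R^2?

g(s,t) separates as P(s) + Q(t) + 4, so its minimum is min P + min Q + 4.
P'(s) = 2s - 6 vanishes at s ∈ {3}; Q'(t) = 12(t - 1)(t + 1)(t + 4) vanishes at t ∈ {-4, -1, 1}.
Local minima of P (where P''>0): P(3)=-9. Local minima of Q: Q(-4)=-160, Q(1)=-35.
So the global minimum of g is P(3) + Q(-4) + 4 = -9 − 160 + 4 = -165, attained at (3, -4).

-165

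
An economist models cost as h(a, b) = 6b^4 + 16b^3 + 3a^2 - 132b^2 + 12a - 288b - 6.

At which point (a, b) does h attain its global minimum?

h(a,b) separates as P(a) + Q(b) − 6, so its minimum is min P + min Q − 6.
P'(a) = 6a + 12 vanishes at a ∈ {-2}; Q'(b) = 24(b - 3)(b + 1)(b + 4) vanishes at b ∈ {-4, -1, 3}.
Local minima of P (where P''>0): P(-2)=-12. Local minima of Q: Q(-4)=-448, Q(3)=-1134.
So the global minimum of h is P(-2) + Q(3) − 6 = -12 − 1134 − 6 = -1152, attained at (-2, 3).

(-2, 3)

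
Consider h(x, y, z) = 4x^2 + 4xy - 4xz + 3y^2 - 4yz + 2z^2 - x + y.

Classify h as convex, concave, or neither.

h is quadratic, so its Hessian is the constant matrix H = [[8, 4, -4], [4, 6, -4], [-4, -4, 4]].
Leading principal minors: 8, 32, 32.
All positive ⇒ H ≻ 0 ⇒ convex.

convex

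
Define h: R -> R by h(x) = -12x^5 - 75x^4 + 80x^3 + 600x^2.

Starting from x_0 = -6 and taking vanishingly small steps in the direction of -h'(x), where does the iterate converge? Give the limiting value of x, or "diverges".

h'(x) = -60x(x - 2)(x + 2)(x + 5), so h'(-6) = -11520.
Gradient descent moves in the -h' direction, i.e. x is increasing.
The nearest critical point in that direction is x = -5, where h'' = 6300 > 0 (a local minimum). The iterate converges there.

-5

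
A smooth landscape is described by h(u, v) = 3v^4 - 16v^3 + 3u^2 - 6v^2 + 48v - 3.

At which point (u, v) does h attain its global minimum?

h(u,v) separates as P(u) + Q(v) − 3, so its minimum is min P + min Q − 3.
P'(u) = 6u vanishes at u ∈ {0}; Q'(v) = 12(v - 4)(v - 1)(v + 1) vanishes at v ∈ {-1, 1, 4}.
Local minima of P (where P''>0): P(0)=0. Local minima of Q: Q(-1)=-35, Q(4)=-160.
So the global minimum of h is P(0) + Q(4) − 3 = 0 − 160 − 3 = -163, attained at (0, 4).

(0, 4)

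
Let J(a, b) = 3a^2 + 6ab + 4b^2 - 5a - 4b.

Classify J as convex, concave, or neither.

J is quadratic, so its Hessian is the constant matrix H = [[6, 6], [6, 8]].
det(H) = 12, tr(H) = 14.
det(H) > 0 and tr(H) > 0, so H is positive definite everywhere: convex.

convex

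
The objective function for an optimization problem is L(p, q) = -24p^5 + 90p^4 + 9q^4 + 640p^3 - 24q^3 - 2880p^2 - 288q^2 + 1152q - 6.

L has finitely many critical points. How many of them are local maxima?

2

L separates as a function of p plus a function of q, so ∇L=0 decouples.
∂L/∂p = -120p(p - 4)(p - 3)(p + 4) = 0 at p ∈ {-4, 0, 3, 4}; ∂L/∂q = 36(q - 4)(q - 2)(q + 4) = 0 at q ∈ {-4, 2, 4}.
The Hessian is diagonal: diag(L_pp, L_qq). Second derivatives: L_pp(-4)=26880, L_pp(0)=-5760, L_pp(3)=2520, L_pp(4)=-3840; L_qq(-4)=1728, L_qq(2)=-432, L_qq(4)=576.
Local maxima occur where both diagonal entries negative: (0, 2), (4, 2). Count: 2.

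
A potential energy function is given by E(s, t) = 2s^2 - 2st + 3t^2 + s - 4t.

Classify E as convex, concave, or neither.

E is quadratic, so its Hessian is the constant matrix H = [[4, -2], [-2, 6]].
det(H) = 20, tr(H) = 10.
det(H) > 0 and tr(H) > 0, so H is positive definite everywhere: convex.

convex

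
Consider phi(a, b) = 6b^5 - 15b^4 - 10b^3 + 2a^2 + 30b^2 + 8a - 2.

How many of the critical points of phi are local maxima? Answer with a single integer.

0

phi separates as a function of a plus a function of b, so ∇phi=0 decouples.
∂phi/∂a = 4(a + 2) = 0 at a ∈ {-2}; ∂phi/∂b = 30b(b - 2)(b - 1)(b + 1) = 0 at b ∈ {-1, 0, 1, 2}.
The Hessian is diagonal: diag(phi_aa, phi_bb). Second derivatives: phi_aa(-2)=4; phi_bb(-1)=-180, phi_bb(0)=60, phi_bb(1)=-60, phi_bb(2)=180.
Local maxima occur where both diagonal entries negative: none. Count: 0.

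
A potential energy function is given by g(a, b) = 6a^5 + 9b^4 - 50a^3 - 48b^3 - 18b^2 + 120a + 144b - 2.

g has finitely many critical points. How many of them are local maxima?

g separates as a function of a plus a function of b, so ∇g=0 decouples.
∂g/∂a = 30(a - 2)(a - 1)(a + 1)(a + 2) = 0 at a ∈ {-2, -1, 1, 2}; ∂g/∂b = 36(b - 4)(b - 1)(b + 1) = 0 at b ∈ {-1, 1, 4}.
The Hessian is diagonal: diag(g_aa, g_bb). Second derivatives: g_aa(-2)=-360, g_aa(-1)=180, g_aa(1)=-180, g_aa(2)=360; g_bb(-1)=360, g_bb(1)=-216, g_bb(4)=540.
Local maxima occur where both diagonal entries negative: (-2, 1), (1, 1). Count: 2.

2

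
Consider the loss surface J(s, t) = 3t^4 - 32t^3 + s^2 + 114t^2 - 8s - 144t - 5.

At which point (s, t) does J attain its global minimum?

J(s,t) separates as P(s) + Q(t) − 5, so its minimum is min P + min Q − 5.
P'(s) = 2s - 8 vanishes at s ∈ {4}; Q'(t) = 12(t - 4)(t - 3)(t - 1) vanishes at t ∈ {1, 3, 4}.
Local minima of P (where P''>0): P(4)=-16. Local minima of Q: Q(1)=-59, Q(4)=-32.
So the global minimum of J is P(4) + Q(1) − 5 = -16 − 59 − 5 = -80, attained at (4, 1).

(4, 1)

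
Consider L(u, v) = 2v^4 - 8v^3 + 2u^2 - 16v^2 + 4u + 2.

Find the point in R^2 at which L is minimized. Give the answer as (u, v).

(-1, 4)

L(u,v) separates as P(u) + Q(v) + 2, so its minimum is min P + min Q + 2.
P'(u) = 4u + 4 vanishes at u ∈ {-1}; Q'(v) = 8v(v - 4)(v + 1) vanishes at v ∈ {-1, 0, 4}.
Local minima of P (where P''>0): P(-1)=-2. Local minima of Q: Q(-1)=-6, Q(4)=-256.
So the global minimum of L is P(-1) + Q(4) + 2 = -2 − 256 + 2 = -256, attained at (-1, 4).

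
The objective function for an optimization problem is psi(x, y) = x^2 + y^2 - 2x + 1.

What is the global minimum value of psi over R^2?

psi(x,y) separates as P(x) + Q(y) + 1, so its minimum is min P + min Q + 1.
P'(x) = 2x - 2 vanishes at x ∈ {1}; Q'(y) = 2y vanishes at y ∈ {0}.
Local minima of P (where P''>0): P(1)=-1. Local minima of Q: Q(0)=0.
So the global minimum of psi is P(1) + Q(0) + 1 = -1 + 0 + 1 = 0, attained at (1, 0).

0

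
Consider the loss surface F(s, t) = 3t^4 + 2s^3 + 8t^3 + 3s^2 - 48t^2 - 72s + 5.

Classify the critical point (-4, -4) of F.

saddle point

The mixed partial ∂²F/∂s∂t is 0, so the Hessian at any point is diag(F_ss, F_tt) = diag(6(2s + 1), 12(3t^2 + 4t - 8)).
At (-4, -4): H = diag(-42, 288).
The eigenvalues have opposite signs, so H is indefinite: a saddle point.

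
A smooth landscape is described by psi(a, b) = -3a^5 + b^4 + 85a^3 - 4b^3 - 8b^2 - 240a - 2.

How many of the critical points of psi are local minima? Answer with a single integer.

psi separates as a function of a plus a function of b, so ∇psi=0 decouples.
∂psi/∂a = -15(a - 4)(a - 1)(a + 1)(a + 4) = 0 at a ∈ {-4, -1, 1, 4}; ∂psi/∂b = 4b(b - 4)(b + 1) = 0 at b ∈ {-1, 0, 4}.
The Hessian is diagonal: diag(psi_aa, psi_bb). Second derivatives: psi_aa(-4)=1800, psi_aa(-1)=-450, psi_aa(1)=450, psi_aa(4)=-1800; psi_bb(-1)=20, psi_bb(0)=-16, psi_bb(4)=80.
Local minima occur where both diagonal entries positive: (-4, -1), (-4, 4), (1, -1), (1, 4). Count: 4.

4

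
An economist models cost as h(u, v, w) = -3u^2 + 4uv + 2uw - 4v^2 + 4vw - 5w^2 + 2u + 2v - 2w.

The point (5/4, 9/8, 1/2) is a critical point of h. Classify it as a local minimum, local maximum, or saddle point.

local maximum

The Hessian is constant: H = [[-6, 4, 2], [4, -8, 4], [2, 4, -10]].
Leading principal minors: Δ₁ = -6, Δ₂ = 32, Δ₃ = -128.
The minors alternate sign starting negative (−, +, −), so H is negative definite: a local maximum.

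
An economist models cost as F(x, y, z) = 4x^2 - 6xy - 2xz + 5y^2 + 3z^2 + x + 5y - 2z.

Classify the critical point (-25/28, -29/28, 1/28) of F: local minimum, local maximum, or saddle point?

local minimum

The Hessian is constant: H = [[8, -6, -2], [-6, 10, 0], [-2, 0, 6]].
Leading principal minors: Δ₁ = 8, Δ₂ = 44, Δ₃ = 224.
All leading minors are positive, so H is positive definite: a local minimum.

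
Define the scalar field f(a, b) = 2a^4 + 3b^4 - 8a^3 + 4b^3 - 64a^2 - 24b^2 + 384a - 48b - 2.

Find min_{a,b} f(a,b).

-1650

f(a,b) separates as P(a) + Q(b) − 2, so its minimum is min P + min Q − 2.
P'(a) = 8(a - 4)(a - 3)(a + 4) vanishes at a ∈ {-4, 3, 4}; Q'(b) = 12(b - 2)(b + 1)(b + 2) vanishes at b ∈ {-2, -1, 2}.
Local minima of P (where P''>0): P(-4)=-1536, P(4)=512. Local minima of Q: Q(-2)=16, Q(2)=-112.
So the global minimum of f is P(-4) + Q(2) − 2 = -1536 − 112 − 2 = -1650, attained at (-4, 2).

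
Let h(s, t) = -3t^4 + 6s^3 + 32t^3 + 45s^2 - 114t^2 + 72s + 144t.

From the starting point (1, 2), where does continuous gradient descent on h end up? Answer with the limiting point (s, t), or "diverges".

h is separable, so gradient descent decouples: s follows -∂h/∂s, t follows -∂h/∂t.
∂h/∂s = 18(s + 1)(s + 4); at s=1 this is 180, so s decreases.
∂h/∂t = -12(t - 4)(t - 3)(t - 1); at t=2 this is -24, so t increases.
s converges to its nearest critical value -1 (a local min of the s-part); t converges to 3. The iterate converges to (-1, 3).

(-1, 3)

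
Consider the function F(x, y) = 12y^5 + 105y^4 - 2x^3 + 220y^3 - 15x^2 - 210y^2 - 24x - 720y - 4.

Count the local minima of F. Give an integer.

F separates as a function of x plus a function of y, so ∇F=0 decouples.
∂F/∂x = -6(x + 1)(x + 4) = 0 at x ∈ {-4, -1}; ∂F/∂y = 60(y - 1)(y + 1)(y + 3)(y + 4) = 0 at y ∈ {-4, -3, -1, 1}.
The Hessian is diagonal: diag(F_xx, F_yy). Second derivatives: F_xx(-4)=18, F_xx(-1)=-18; F_yy(-4)=-900, F_yy(-3)=480, F_yy(-1)=-720, F_yy(1)=2400.
Local minima occur where both diagonal entries positive: (-4, -3), (-4, 1). Count: 2.

2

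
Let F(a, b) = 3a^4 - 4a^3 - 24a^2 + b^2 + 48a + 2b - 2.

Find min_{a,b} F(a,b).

F(a,b) separates as P(a) + Q(b) − 2, so its minimum is min P + min Q − 2.
P'(a) = 12(a - 2)(a - 1)(a + 2) vanishes at a ∈ {-2, 1, 2}; Q'(b) = 2b + 2 vanishes at b ∈ {-1}.
Local minima of P (where P''>0): P(-2)=-112, P(2)=16. Local minima of Q: Q(-1)=-1.
So the global minimum of F is P(-2) + Q(-1) − 2 = -112 − 1 − 2 = -115, attained at (-2, -1).

-115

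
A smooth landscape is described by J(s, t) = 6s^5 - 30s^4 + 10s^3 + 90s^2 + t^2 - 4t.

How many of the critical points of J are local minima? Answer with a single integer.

2

J separates as a function of s plus a function of t, so ∇J=0 decouples.
∂J/∂s = 30s(s - 3)(s - 2)(s + 1) = 0 at s ∈ {-1, 0, 2, 3}; ∂J/∂t = 2(t - 2) = 0 at t ∈ {2}.
The Hessian is diagonal: diag(J_ss, J_tt). Second derivatives: J_ss(-1)=-360, J_ss(0)=180, J_ss(2)=-180, J_ss(3)=360; J_tt(2)=2.
Local minima occur where both diagonal entries positive: (0, 2), (3, 2). Count: 2.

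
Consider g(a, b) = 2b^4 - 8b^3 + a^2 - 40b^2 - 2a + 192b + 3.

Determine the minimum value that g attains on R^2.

-556

g(a,b) separates as P(a) + Q(b) + 3, so its minimum is min P + min Q + 3.
P'(a) = 2a - 2 vanishes at a ∈ {1}; Q'(b) = 8(b - 4)(b - 2)(b + 3) vanishes at b ∈ {-3, 2, 4}.
Local minima of P (where P''>0): P(1)=-1. Local minima of Q: Q(-3)=-558, Q(4)=128.
So the global minimum of g is P(1) + Q(-3) + 3 = -1 − 558 + 3 = -556, attained at (1, -3).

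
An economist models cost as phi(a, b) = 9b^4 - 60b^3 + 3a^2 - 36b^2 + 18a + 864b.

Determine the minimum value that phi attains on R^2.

phi(a,b) separates as P(a) + Q(b), so its minimum is min P + min Q.
P'(a) = 6a + 18 vanishes at a ∈ {-3}; Q'(b) = 36(b - 4)(b - 3)(b + 2) vanishes at b ∈ {-2, 3, 4}.
Local minima of P (where P''>0): P(-3)=-27. Local minima of Q: Q(-2)=-1248, Q(4)=1344.
So the global minimum of phi is P(-3) + Q(-2) = -27 − 1248 = -1275, attained at (-3, -2).

-1275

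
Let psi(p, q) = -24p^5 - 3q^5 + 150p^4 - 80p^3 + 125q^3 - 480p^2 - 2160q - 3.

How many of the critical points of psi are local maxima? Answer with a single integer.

4

psi separates as a function of p plus a function of q, so ∇psi=0 decouples.
∂psi/∂p = -120p(p - 4)(p - 2)(p + 1) = 0 at p ∈ {-1, 0, 2, 4}; ∂psi/∂q = -15(q - 4)(q - 3)(q + 3)(q + 4) = 0 at q ∈ {-4, -3, 3, 4}.
The Hessian is diagonal: diag(psi_pp, psi_qq). Second derivatives: psi_pp(-1)=1800, psi_pp(0)=-960, psi_pp(2)=1440, psi_pp(4)=-4800; psi_qq(-4)=840, psi_qq(-3)=-630, psi_qq(3)=630, psi_qq(4)=-840.
Local maxima occur where both diagonal entries negative: (0, -3), (0, 4), (4, -3), (4, 4). Count: 4.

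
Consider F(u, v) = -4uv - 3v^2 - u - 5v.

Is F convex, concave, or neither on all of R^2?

neither

F is quadratic, so its Hessian is the constant matrix H = [[0, -4], [-4, -6]].
det(H) = -16, tr(H) = -6.
det(H) < 0, so H is indefinite: neither convex nor concave.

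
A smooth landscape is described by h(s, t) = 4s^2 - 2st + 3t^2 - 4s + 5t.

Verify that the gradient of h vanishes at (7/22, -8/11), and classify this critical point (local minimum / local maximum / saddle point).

∇h = (8s - 2t - 4, -2s + 6t + 5); substituting (7/22, -8/11) gives ∇h = (0, 0), so (7/22, -8/11) is indeed a critical point.
The Hessian of h is constant: H = [[8, -2], [-2, 6]].
det(H) = 8·6 − (-2)² = 44.
det(H) > 0 and tr(H) = 14 > 0, so H is positive definite and the point is a local minimum.

local minimum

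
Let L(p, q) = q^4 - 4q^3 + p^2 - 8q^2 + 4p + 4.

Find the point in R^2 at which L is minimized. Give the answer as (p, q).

(-2, 4)

L(p,q) separates as A(p) + B(q) + 4, so its minimum is min A + min B + 4.
A'(p) = 2p + 4 vanishes at p ∈ {-2}; B'(q) = 4q(q - 4)(q + 1) vanishes at q ∈ {-1, 0, 4}.
Local minima of A (where A''>0): A(-2)=-4. Local minima of B: B(-1)=-3, B(4)=-128.
So the global minimum of L is A(-2) + B(4) + 4 = -4 − 128 + 4 = -128, attained at (-2, 4).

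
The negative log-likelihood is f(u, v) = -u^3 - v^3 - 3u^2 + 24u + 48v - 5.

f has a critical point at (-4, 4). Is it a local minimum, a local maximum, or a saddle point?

The mixed partial ∂²f/∂u∂v is 0, so the Hessian at any point is diag(f_uu, f_vv) = diag(-6(u + 1), -6v).
At (-4, 4): H = diag(18, -24).
The eigenvalues have opposite signs, so H is indefinite: a saddle point.

saddle point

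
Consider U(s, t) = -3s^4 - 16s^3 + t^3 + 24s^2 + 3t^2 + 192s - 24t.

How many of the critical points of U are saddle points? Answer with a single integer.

U separates as a function of s plus a function of t, so ∇U=0 decouples.
∂U/∂s = -12(s - 2)(s + 2)(s + 4) = 0 at s ∈ {-4, -2, 2}; ∂U/∂t = 3(t - 2)(t + 4) = 0 at t ∈ {-4, 2}.
The Hessian is diagonal: diag(U_ss, U_tt). Second derivatives: U_ss(-4)=-144, U_ss(-2)=96, U_ss(2)=-288; U_tt(-4)=-18, U_tt(2)=18.
Saddle points occur where the two diagonal entries have opposite signs: (-4, 2), (-2, -4), (2, 2). Count: 3.

3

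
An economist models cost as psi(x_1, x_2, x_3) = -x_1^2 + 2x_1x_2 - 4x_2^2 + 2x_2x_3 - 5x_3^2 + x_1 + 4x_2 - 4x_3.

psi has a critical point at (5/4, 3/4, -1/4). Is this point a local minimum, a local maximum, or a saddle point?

The Hessian is constant: H = [[-2, 2, 0], [2, -8, 2], [0, 2, -10]].
Leading principal minors: Δ₁ = -2, Δ₂ = 12, Δ₃ = -112.
The minors alternate sign starting negative (−, +, −), so H is negative definite: a local maximum.

local maximum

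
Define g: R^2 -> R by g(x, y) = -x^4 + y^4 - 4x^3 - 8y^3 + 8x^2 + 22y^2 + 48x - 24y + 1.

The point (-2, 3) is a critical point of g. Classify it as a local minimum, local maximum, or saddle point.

local minimum

The mixed partial ∂²g/∂x∂y is 0, so the Hessian at any point is diag(g_xx, g_yy) = diag(4(-3x^2 - 6x + 4), 4(3y^2 - 12y + 11)).
At (-2, 3): H = diag(16, 8).
Both eigenvalues are positive, so H is positive definite: a local minimum.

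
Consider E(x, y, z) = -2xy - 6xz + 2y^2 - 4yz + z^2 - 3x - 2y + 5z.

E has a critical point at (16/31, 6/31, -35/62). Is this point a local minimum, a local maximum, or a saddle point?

The Hessian is constant: H = [[0, -2, -6], [-2, 4, -4], [-6, -4, 2]].
Leading principal minors: Δ₁ = 0, Δ₂ = -4, Δ₃ = -248.
The minors fit neither the all-positive nor the alternating-sign pattern, so H is indefinite: a saddle point.

saddle point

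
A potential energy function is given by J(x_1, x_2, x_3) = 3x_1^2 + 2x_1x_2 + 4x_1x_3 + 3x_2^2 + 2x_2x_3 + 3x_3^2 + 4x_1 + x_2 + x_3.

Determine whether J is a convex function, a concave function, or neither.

convex

J is quadratic, so its Hessian is the constant matrix H = [[6, 2, 4], [2, 6, 2], [4, 2, 6]].
Leading principal minors: 6, 32, 104.
All positive ⇒ H ≻ 0 ⇒ convex.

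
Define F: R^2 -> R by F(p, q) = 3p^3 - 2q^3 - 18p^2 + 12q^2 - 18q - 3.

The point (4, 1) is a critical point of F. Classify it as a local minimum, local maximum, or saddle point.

local minimum

The mixed partial ∂²F/∂p∂q is 0, so the Hessian at any point is diag(F_pp, F_qq) = diag(18(p - 2), 12(-q + 2)).
At (4, 1): H = diag(36, 12).
Both eigenvalues are positive, so H is positive definite: a local minimum.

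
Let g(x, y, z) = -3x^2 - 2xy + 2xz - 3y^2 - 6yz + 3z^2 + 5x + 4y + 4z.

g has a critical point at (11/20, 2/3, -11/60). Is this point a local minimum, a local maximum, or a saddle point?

saddle point

The Hessian is constant: H = [[-6, -2, 2], [-2, -6, -6], [2, -6, 6]].
Leading principal minors: Δ₁ = -6, Δ₂ = 32, Δ₃ = 480.
The minors fit neither the all-positive nor the alternating-sign pattern, so H is indefinite: a saddle point.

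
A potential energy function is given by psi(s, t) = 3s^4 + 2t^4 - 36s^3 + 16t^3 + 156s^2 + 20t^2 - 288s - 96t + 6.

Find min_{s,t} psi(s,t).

psi(s,t) separates as P(s) + Q(t) + 6, so its minimum is min P + min Q + 6.
P'(s) = 12(s - 4)(s - 3)(s - 2) vanishes at s ∈ {2, 3, 4}; Q'(t) = 8(t - 1)(t + 3)(t + 4) vanishes at t ∈ {-4, -3, 1}.
Local minima of P (where P''>0): P(2)=-192, P(4)=-192. Local minima of Q: Q(-4)=192, Q(1)=-58.
So the global minimum of psi is P(2) + Q(1) + 6 = -192 − 58 + 6 = -244, attained at (2, 1).

-244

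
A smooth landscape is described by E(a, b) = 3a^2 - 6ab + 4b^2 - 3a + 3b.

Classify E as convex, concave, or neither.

E is quadratic, so its Hessian is the constant matrix H = [[6, -6], [-6, 8]].
det(H) = 12, tr(H) = 14.
det(H) > 0 and tr(H) > 0, so H is positive definite everywhere: convex.

convex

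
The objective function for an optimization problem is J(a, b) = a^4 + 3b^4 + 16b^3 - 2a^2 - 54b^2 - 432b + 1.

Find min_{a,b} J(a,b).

-1107

J(a,b) separates as P(a) + Q(b) + 1, so its minimum is min P + min Q + 1.
P'(a) = 4a(a - 1)(a + 1) vanishes at a ∈ {-1, 0, 1}; Q'(b) = 12(b - 3)(b + 3)(b + 4) vanishes at b ∈ {-4, -3, 3}.
Local minima of P (where P''>0): P(-1)=-1, P(1)=-1. Local minima of Q: Q(-4)=608, Q(3)=-1107.
So the global minimum of J is P(-1) + Q(3) + 1 = -1 − 1107 + 1 = -1107, attained at (-1, 3).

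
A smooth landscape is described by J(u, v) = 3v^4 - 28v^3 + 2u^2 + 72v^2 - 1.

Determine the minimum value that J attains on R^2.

J(u,v) separates as P(u) + Q(v) − 1, so its minimum is min P + min Q − 1.
P'(u) = 4u vanishes at u ∈ {0}; Q'(v) = 12v(v - 4)(v - 3) vanishes at v ∈ {0, 3, 4}.
Local minima of P (where P''>0): P(0)=0. Local minima of Q: Q(0)=0, Q(4)=128.
So the global minimum of J is P(0) + Q(0) − 1 = 0 + 0 − 1 = -1, attained at (0, 0).

-1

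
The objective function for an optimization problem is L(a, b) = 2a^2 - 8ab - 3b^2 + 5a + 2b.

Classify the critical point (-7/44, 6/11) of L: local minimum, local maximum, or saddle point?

saddle point

The Hessian of L is constant: H = [[4, -8], [-8, -6]].
det(H) = 4·(-6) − (-8)² = -88.
Since det(H) < 0, H is indefinite and the critical point is a saddle point.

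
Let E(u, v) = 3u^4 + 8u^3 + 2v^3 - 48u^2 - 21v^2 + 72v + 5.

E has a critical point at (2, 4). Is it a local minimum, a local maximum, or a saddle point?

The mixed partial ∂²E/∂u∂v is 0, so the Hessian at any point is diag(E_uu, E_vv) = diag(12(3u^2 + 4u - 8), 6(2v - 7)).
At (2, 4): H = diag(144, 6).
Both eigenvalues are positive, so H is positive definite: a local minimum.

local minimum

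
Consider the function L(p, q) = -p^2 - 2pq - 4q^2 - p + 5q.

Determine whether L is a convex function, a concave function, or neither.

L is quadratic, so its Hessian is the constant matrix H = [[-2, -2], [-2, -8]].
det(H) = 12, tr(H) = -10.
det(H) > 0 and tr(H) < 0, so H is negative definite everywhere: concave.

concave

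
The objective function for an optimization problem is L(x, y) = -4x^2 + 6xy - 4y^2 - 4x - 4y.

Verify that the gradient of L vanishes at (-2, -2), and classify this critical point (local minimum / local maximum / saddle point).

local maximum

∇L = (-8x + 6y - 4, 6x - 8y - 4); substituting (-2, -2) gives ∇L = (0, 0), so (-2, -2) is indeed a critical point.
The Hessian of L is constant: H = [[-8, 6], [6, -8]].
det(H) = (-8)·(-8) − 6² = 28.
det(H) > 0 and tr(H) = -16 < 0, so H is negative definite and the point is a local maximum.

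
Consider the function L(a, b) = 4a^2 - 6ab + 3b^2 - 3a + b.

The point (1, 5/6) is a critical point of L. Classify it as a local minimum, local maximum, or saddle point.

local minimum

The Hessian of L is constant: H = [[8, -6], [-6, 6]].
det(H) = 8·6 − (-6)² = 12.
det(H) > 0 and tr(H) = 14 > 0, so H is positive definite and the point is a local minimum.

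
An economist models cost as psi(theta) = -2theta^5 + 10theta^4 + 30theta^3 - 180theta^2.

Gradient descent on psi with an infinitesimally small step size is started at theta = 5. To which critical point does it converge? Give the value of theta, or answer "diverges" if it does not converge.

diverges

psi'(theta) = -10theta(theta - 4)(theta - 3)(theta + 3), so psi'(5) = -800.
Gradient descent moves in the -psi' direction, i.e. theta is increasing.
There is no critical point above theta=5, and psi' keeps the same sign, so the iterate runs off to +∞.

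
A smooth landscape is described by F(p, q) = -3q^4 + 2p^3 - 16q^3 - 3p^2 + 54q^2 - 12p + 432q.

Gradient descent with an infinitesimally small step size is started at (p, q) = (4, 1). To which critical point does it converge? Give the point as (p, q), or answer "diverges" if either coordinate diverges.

F is separable, so gradient descent decouples: p follows -∂F/∂p, q follows -∂F/∂q.
∂F/∂p = 6(p - 2)(p + 1); at p=4 this is 60, so p decreases.
∂F/∂q = -12(q - 3)(q + 3)(q + 4); at q=1 this is 480, so q decreases.
p converges to its nearest critical value 2 (a local min of the p-part); q converges to -3. The iterate converges to (2, -3).

(2, -3)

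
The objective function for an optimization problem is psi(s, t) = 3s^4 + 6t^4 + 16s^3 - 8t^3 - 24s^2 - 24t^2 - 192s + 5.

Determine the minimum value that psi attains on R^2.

-363

psi(s,t) separates as P(s) + Q(t) + 5, so its minimum is min P + min Q + 5.
P'(s) = 12(s - 2)(s + 2)(s + 4) vanishes at s ∈ {-4, -2, 2}; Q'(t) = 24t(t - 2)(t + 1) vanishes at t ∈ {-1, 0, 2}.
Local minima of P (where P''>0): P(-4)=128, P(2)=-304. Local minima of Q: Q(-1)=-10, Q(2)=-64.
So the global minimum of psi is P(2) + Q(2) + 5 = -304 − 64 + 5 = -363, attained at (2, 2).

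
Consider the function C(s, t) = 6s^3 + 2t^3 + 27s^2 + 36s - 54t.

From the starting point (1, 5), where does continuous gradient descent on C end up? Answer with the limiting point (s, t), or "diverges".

C is separable, so gradient descent decouples: s follows -∂C/∂s, t follows -∂C/∂t.
∂C/∂s = 18(s + 1)(s + 2); at s=1 this is 108, so s decreases.
∂C/∂t = 6(t - 3)(t + 3); at t=5 this is 96, so t decreases.
s converges to its nearest critical value -1 (a local min of the s-part); t converges to 3. The iterate converges to (-1, 3).

(-1, 3)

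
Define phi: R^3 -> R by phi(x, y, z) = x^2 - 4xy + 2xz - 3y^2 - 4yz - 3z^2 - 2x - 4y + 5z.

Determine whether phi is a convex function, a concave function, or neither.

neither

phi is quadratic, so its Hessian is the constant matrix H = [[2, -4, 2], [-4, -6, -4], [2, -4, -6]].
Leading principal minors: 2, -28, 224.
Neither pattern holds ⇒ H is indefinite ⇒ neither convex nor concave.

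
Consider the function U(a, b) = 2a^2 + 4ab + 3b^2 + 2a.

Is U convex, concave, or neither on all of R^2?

U is quadratic, so its Hessian is the constant matrix H = [[4, 4], [4, 6]].
det(H) = 8, tr(H) = 10.
det(H) > 0 and tr(H) > 0, so H is positive definite everywhere: convex.

convex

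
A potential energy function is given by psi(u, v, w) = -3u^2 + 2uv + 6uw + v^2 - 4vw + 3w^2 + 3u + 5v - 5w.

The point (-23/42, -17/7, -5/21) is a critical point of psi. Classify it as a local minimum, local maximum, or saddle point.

saddle point

The Hessian is constant: H = [[-6, 2, 6], [2, 2, -4], [6, -4, 6]].
Leading principal minors: Δ₁ = -6, Δ₂ = -16, Δ₃ = -168.
The minors fit neither the all-positive nor the alternating-sign pattern, so H is indefinite: a saddle point.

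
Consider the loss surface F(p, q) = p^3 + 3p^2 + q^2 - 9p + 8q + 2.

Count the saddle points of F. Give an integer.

1

F separates as a function of p plus a function of q, so ∇F=0 decouples.
∂F/∂p = 3(p - 1)(p + 3) = 0 at p ∈ {-3, 1}; ∂F/∂q = 2(q + 4) = 0 at q ∈ {-4}.
The Hessian is diagonal: diag(F_pp, F_qq). Second derivatives: F_pp(-3)=-12, F_pp(1)=12; F_qq(-4)=2.
Saddle points occur where the two diagonal entries have opposite signs: (-3, -4). Count: 1.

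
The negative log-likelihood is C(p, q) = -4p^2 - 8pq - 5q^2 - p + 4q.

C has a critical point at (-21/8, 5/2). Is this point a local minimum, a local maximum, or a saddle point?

The Hessian of C is constant: H = [[-8, -8], [-8, -10]].
det(H) = (-8)·(-10) − (-8)² = 16.
det(H) > 0 and tr(H) = -18 < 0, so H is negative definite and the point is a local maximum.

local maximum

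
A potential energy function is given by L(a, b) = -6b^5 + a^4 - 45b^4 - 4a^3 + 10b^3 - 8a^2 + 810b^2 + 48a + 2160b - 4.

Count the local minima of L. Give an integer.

L separates as a function of a plus a function of b, so ∇L=0 decouples.
∂L/∂a = 4(a - 3)(a - 2)(a + 2) = 0 at a ∈ {-2, 2, 3}; ∂L/∂b = -30(b - 3)(b + 2)(b + 3)(b + 4) = 0 at b ∈ {-4, -3, -2, 3}.
The Hessian is diagonal: diag(L_aa, L_bb). Second derivatives: L_aa(-2)=80, L_aa(2)=-16, L_aa(3)=20; L_bb(-4)=420, L_bb(-3)=-180, L_bb(-2)=300, L_bb(3)=-6300.
Local minima occur where both diagonal entries positive: (-2, -4), (-2, -2), (3, -4), (3, -2). Count: 4.

4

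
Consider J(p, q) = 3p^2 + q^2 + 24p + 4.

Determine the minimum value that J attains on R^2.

J(p,q) separates as A(p) + B(q) + 4, so its minimum is min A + min B + 4.
A'(p) = 6p + 24 vanishes at p ∈ {-4}; B'(q) = 2q vanishes at q ∈ {0}.
Local minima of A (where A''>0): A(-4)=-48. Local minima of B: B(0)=0.
So the global minimum of J is A(-4) + B(0) + 4 = -48 + 0 + 4 = -44, attained at (-4, 0).

-44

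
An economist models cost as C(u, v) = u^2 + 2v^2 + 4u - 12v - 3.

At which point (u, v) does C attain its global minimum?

C(u,v) separates as P(u) + Q(v) − 3, so its minimum is min P + min Q − 3.
P'(u) = 2u + 4 vanishes at u ∈ {-2}; Q'(v) = 4v - 12 vanishes at v ∈ {3}.
Local minima of P (where P''>0): P(-2)=-4. Local minima of Q: Q(3)=-18.
So the global minimum of C is P(-2) + Q(3) − 3 = -4 − 18 − 3 = -25, attained at (-2, 3).

(-2, 3)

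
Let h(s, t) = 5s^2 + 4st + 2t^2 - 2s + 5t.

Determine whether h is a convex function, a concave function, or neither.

h is quadratic, so its Hessian is the constant matrix H = [[10, 4], [4, 4]].
det(H) = 24, tr(H) = 14.
det(H) > 0 and tr(H) > 0, so H is positive definite everywhere: convex.

convex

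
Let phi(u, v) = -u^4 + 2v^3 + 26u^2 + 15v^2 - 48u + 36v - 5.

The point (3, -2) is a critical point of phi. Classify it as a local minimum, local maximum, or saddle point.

saddle point

The mixed partial ∂²phi/∂u∂v is 0, so the Hessian at any point is diag(phi_uu, phi_vv) = diag(4(-3u^2 + 13), 6(2v + 5)).
At (3, -2): H = diag(-56, 6).
The eigenvalues have opposite signs, so H is indefinite: a saddle point.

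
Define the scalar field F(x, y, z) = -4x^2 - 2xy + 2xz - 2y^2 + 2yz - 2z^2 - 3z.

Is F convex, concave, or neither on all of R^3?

F is quadratic, so its Hessian is the constant matrix H = [[-8, -2, 2], [-2, -4, 2], [2, 2, -4]].
Leading principal minors: -8, 28, -80.
Signs alternate −, +, − ⇒ H ≺ 0 ⇒ concave.

concave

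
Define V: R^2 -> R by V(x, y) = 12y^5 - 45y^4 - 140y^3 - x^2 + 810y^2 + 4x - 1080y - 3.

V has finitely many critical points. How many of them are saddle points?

V separates as a function of x plus a function of y, so ∇V=0 decouples.
∂V/∂x = -2(x - 2) = 0 at x ∈ {2}; ∂V/∂y = 60(y - 3)(y - 2)(y - 1)(y + 3) = 0 at y ∈ {-3, 1, 2, 3}.
The Hessian is diagonal: diag(V_xx, V_yy). Second derivatives: V_xx(2)=-2; V_yy(-3)=-7200, V_yy(1)=480, V_yy(2)=-300, V_yy(3)=720.
Saddle points occur where the two diagonal entries have opposite signs: (2, 1), (2, 3). Count: 2.

2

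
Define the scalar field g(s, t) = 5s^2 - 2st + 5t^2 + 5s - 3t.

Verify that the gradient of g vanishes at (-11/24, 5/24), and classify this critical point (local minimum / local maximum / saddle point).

∇g = (10s - 2t + 5, -2s + 10t - 3); substituting (-11/24, 5/24) gives ∇g = (0, 0), so (-11/24, 5/24) is indeed a critical point.
The Hessian of g is constant: H = [[10, -2], [-2, 10]].
det(H) = 10·10 − (-2)² = 96.
det(H) > 0 and tr(H) = 20 > 0, so H is positive definite and the point is a local minimum.

local minimum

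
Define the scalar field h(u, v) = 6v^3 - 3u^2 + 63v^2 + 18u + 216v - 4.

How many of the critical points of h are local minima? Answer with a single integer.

0

h separates as a function of u plus a function of v, so ∇h=0 decouples.
∂h/∂u = -6(u - 3) = 0 at u ∈ {3}; ∂h/∂v = 18(v + 3)(v + 4) = 0 at v ∈ {-4, -3}.
The Hessian is diagonal: diag(h_uu, h_vv). Second derivatives: h_uu(3)=-6; h_vv(-4)=-18, h_vv(-3)=18.
Local minima occur where both diagonal entries positive: none. Count: 0.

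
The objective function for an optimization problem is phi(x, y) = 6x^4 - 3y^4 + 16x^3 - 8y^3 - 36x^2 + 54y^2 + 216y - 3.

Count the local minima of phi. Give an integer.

2

phi separates as a function of x plus a function of y, so ∇phi=0 decouples.
∂phi/∂x = 24x(x - 1)(x + 3) = 0 at x ∈ {-3, 0, 1}; ∂phi/∂y = -12(y - 3)(y + 2)(y + 3) = 0 at y ∈ {-3, -2, 3}.
The Hessian is diagonal: diag(phi_xx, phi_yy). Second derivatives: phi_xx(-3)=288, phi_xx(0)=-72, phi_xx(1)=96; phi_yy(-3)=-72, phi_yy(-2)=60, phi_yy(3)=-360.
Local minima occur where both diagonal entries positive: (-3, -2), (1, -2). Count: 2.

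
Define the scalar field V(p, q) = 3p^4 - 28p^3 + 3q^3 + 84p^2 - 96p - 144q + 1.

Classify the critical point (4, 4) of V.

local minimum

The mixed partial ∂²V/∂p∂q is 0, so the Hessian at any point is diag(V_pp, V_qq) = diag(12(3p^2 - 14p + 14), 18q).
At (4, 4): H = diag(72, 72).
Both eigenvalues are positive, so H is positive definite: a local minimum.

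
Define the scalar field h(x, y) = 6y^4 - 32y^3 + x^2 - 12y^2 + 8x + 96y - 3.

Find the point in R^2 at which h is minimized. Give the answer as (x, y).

h(x,y) separates as P(x) + Q(y) − 3, so its minimum is min P + min Q − 3.
P'(x) = 2x + 8 vanishes at x ∈ {-4}; Q'(y) = 24(y - 4)(y - 1)(y + 1) vanishes at y ∈ {-1, 1, 4}.
Local minima of P (where P''>0): P(-4)=-16. Local minima of Q: Q(-1)=-70, Q(4)=-320.
So the global minimum of h is P(-4) + Q(4) − 3 = -16 − 320 − 3 = -339, attained at (-4, 4).

(-4, 4)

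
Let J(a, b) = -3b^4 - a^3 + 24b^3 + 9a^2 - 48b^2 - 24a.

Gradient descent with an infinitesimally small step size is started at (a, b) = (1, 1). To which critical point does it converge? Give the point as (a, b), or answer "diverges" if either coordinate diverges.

J is separable, so gradient descent decouples: a follows -∂J/∂a, b follows -∂J/∂b.
∂J/∂a = -3(a - 4)(a - 2); at a=1 this is -9, so a increases.
∂J/∂b = -12b(b - 4)(b - 2); at b=1 this is -36, so b increases.
a converges to its nearest critical value 2 (a local min of the a-part); b converges to 2. The iterate converges to (2, 2).

(2, 2)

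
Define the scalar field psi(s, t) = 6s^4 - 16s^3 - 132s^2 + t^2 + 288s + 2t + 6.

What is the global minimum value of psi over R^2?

-1129

psi(s,t) separates as P(s) + Q(t) + 6, so its minimum is min P + min Q + 6.
P'(s) = 24(s - 4)(s - 1)(s + 3) vanishes at s ∈ {-3, 1, 4}; Q'(t) = 2(t + 1) vanishes at t ∈ {-1}.
Local minima of P (where P''>0): P(-3)=-1134, P(4)=-448. Local minima of Q: Q(-1)=-1.
So the global minimum of psi is P(-3) + Q(-1) + 6 = -1134 − 1 + 6 = -1129, attained at (-3, -1).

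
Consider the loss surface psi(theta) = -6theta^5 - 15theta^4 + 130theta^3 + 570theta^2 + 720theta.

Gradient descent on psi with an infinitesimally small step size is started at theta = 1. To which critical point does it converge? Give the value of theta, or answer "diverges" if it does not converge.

psi'(theta) = -30(theta - 4)(theta + 1)(theta + 2)(theta + 3), so psi'(1) = 2160.
Gradient descent moves in the -psi' direction, i.e. theta is decreasing.
The nearest critical point in that direction is theta = -1, where psi'' = 300 > 0 (a local minimum). The iterate converges there.

-1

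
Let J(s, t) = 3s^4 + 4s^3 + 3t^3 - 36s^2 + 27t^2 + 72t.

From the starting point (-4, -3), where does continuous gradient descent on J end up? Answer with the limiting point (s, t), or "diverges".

(-3, -2)

J is separable, so gradient descent decouples: s follows -∂J/∂s, t follows -∂J/∂t.
∂J/∂s = 12s(s - 2)(s + 3); at s=-4 this is -288, so s increases.
∂J/∂t = 9(t + 2)(t + 4); at t=-3 this is -9, so t increases.
s converges to its nearest critical value -3 (a local min of the s-part); t converges to -2. The iterate converges to (-3, -2).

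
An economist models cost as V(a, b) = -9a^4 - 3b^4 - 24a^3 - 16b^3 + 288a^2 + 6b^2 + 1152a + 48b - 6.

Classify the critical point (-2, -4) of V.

saddle point

The mixed partial ∂²V/∂a∂b is 0, so the Hessian at any point is diag(V_aa, V_bb) = diag(36(-3a^2 - 4a + 16), 12(-3b^2 - 8b + 1)).
At (-2, -4): H = diag(432, -180).
The eigenvalues have opposite signs, so H is indefinite: a saddle point.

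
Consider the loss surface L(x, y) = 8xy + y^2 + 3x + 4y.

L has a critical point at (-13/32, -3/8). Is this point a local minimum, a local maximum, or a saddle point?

saddle point

The Hessian of L is constant: H = [[0, 8], [8, 2]].
det(H) = 0·2 − 8² = -64.
Since det(H) < 0, H is indefinite and the critical point is a saddle point.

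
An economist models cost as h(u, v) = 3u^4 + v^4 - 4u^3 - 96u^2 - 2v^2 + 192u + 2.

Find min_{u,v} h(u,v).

-1279

h(u,v) separates as P(u) + Q(v) + 2, so its minimum is min P + min Q + 2.
P'(u) = 12(u - 4)(u - 1)(u + 4) vanishes at u ∈ {-4, 1, 4}; Q'(v) = 4v(v - 1)(v + 1) vanishes at v ∈ {-1, 0, 1}.
Local minima of P (where P''>0): P(-4)=-1280, P(4)=-256. Local minima of Q: Q(-1)=-1, Q(1)=-1.
So the global minimum of h is P(-4) + Q(-1) + 2 = -1280 − 1 + 2 = -1279, attained at (-4, -1).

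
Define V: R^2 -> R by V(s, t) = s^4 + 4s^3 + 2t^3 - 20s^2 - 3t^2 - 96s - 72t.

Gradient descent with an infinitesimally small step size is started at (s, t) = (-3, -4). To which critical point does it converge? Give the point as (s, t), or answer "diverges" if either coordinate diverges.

diverges

V is separable, so gradient descent decouples: s follows -∂V/∂s, t follows -∂V/∂t.
∂V/∂s = 4(s - 3)(s + 2)(s + 4); at s=-3 this is 24, so s decreases.
∂V/∂t = 6(t - 4)(t + 3); at t=-4 this is 48, so t decreases.
The t-coordinate has no critical point in that direction and runs off to infinity.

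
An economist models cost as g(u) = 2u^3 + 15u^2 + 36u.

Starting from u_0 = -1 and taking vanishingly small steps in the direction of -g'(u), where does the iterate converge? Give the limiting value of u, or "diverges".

g'(u) = 6(u + 2)(u + 3), so g'(-1) = 12.
Gradient descent moves in the -g' direction, i.e. u is decreasing.
The nearest critical point in that direction is u = -2, where g'' = 6 > 0 (a local minimum). The iterate converges there.

-2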